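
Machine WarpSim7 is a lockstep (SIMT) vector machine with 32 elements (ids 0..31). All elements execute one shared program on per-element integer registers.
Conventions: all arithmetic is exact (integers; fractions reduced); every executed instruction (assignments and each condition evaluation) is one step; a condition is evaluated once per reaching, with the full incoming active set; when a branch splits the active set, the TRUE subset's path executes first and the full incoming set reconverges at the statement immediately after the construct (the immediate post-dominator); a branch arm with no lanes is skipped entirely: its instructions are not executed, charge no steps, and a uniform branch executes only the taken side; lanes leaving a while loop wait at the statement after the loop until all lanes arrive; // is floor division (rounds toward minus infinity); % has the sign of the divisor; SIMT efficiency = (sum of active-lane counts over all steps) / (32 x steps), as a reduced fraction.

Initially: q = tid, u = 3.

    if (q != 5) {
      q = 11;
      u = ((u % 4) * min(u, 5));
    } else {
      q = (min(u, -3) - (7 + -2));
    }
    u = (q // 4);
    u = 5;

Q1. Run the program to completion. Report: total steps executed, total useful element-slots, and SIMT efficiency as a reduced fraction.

Answer: 6 steps, 159 useful, 53/64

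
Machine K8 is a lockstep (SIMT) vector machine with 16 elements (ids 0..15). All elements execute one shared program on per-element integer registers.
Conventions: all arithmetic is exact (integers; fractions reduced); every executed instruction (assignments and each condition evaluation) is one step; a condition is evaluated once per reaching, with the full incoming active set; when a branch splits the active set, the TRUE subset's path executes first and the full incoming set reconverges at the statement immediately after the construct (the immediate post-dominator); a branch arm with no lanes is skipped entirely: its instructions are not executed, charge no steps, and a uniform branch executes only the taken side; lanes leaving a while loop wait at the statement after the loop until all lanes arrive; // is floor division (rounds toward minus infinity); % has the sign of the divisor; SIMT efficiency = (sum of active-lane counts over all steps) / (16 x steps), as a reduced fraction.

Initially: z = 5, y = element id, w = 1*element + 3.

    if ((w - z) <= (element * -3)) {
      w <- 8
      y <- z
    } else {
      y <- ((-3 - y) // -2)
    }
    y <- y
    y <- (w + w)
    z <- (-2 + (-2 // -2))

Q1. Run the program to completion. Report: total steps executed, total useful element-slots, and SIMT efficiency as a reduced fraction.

Answer: 7 steps, 81 useful, 81/112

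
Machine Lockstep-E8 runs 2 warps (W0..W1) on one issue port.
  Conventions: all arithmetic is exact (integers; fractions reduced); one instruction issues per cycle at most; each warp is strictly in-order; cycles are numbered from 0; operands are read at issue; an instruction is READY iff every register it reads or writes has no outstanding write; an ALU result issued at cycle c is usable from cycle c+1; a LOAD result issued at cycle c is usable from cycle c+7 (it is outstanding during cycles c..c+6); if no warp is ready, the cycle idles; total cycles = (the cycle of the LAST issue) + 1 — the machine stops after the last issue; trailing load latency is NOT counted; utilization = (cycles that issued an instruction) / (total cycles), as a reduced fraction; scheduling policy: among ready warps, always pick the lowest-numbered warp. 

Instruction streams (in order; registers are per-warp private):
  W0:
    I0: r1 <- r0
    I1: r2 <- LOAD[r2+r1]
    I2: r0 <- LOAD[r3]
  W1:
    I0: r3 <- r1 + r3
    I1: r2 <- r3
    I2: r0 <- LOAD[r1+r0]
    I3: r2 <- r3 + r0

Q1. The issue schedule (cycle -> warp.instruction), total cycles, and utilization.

cycle 0: W0.I0
cycle 1: W0.I1
cycle 2: W0.I2
cycle 3: W1.I0
cycle 4: W1.I1
cycle 5: W1.I2
cycle 6: idle
cycle 7: idle
cycle 8: idle
cycle 9: idle
cycle 10: idle
cycle 11: idle
cycle 12: W1.I3

Answer: 13 cycles, utilization 7/13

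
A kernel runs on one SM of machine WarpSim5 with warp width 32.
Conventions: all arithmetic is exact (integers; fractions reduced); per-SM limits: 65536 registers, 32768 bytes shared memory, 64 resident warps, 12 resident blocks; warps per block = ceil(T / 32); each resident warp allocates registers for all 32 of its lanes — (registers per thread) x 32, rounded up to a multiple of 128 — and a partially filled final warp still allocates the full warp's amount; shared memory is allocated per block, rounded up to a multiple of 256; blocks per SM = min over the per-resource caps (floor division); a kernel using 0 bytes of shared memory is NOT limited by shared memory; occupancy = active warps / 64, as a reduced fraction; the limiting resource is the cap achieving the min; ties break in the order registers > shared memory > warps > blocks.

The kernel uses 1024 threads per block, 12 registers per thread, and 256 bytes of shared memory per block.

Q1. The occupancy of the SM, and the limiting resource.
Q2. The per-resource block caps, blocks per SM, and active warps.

Answer: occupancy 1, limited by warps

registers: 5 blocks
shared memory: 128 blocks
warps: 2 blocks
blocks: 12 blocks

Answer: 2 blocks, 64 active warps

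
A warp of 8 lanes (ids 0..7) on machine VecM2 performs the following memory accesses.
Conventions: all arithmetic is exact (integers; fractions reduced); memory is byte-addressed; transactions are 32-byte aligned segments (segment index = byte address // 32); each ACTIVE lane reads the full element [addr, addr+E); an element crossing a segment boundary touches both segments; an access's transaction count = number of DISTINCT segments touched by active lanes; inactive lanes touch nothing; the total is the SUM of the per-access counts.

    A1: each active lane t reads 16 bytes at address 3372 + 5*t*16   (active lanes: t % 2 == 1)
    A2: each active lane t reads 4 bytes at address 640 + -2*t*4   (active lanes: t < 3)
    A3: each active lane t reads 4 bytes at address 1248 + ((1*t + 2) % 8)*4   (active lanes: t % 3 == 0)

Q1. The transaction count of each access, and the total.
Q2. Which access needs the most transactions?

A1: 8 transactions
A2: 2 transactions
A3: 1 transaction

Answer: 8,2,1; total 11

Answer: A1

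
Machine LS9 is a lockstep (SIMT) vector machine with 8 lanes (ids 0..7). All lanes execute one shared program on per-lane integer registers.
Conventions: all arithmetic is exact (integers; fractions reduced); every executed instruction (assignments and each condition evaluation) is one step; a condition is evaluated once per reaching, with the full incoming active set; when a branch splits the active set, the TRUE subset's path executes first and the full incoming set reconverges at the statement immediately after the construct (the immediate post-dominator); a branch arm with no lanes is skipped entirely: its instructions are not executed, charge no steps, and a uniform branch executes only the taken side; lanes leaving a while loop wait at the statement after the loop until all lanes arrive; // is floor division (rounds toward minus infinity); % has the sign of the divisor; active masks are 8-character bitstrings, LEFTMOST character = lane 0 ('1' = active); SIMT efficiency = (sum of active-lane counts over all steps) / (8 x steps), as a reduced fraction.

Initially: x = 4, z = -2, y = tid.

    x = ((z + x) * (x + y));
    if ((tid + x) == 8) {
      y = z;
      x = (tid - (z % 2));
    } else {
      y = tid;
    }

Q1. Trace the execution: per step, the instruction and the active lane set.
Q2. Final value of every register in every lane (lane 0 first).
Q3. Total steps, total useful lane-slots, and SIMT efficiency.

step 0: x <- ((z + x) * (x + y))     11111111
step 1: eval ((tid + x) == 8)        11111111
step 2: y <- z                       10000000
step 3: x <- (tid - (z % 2))         10000000
step 4: y <- tid                     01111111

Answer: 5 steps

x: 0,10,12,14,16,18,20,22
z: -2,-2,-2,-2,-2,-2,-2,-2
y: -2,1,2,3,4,5,6,7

steps = 5; useful = 25; efficiency = 25/40 = 5/8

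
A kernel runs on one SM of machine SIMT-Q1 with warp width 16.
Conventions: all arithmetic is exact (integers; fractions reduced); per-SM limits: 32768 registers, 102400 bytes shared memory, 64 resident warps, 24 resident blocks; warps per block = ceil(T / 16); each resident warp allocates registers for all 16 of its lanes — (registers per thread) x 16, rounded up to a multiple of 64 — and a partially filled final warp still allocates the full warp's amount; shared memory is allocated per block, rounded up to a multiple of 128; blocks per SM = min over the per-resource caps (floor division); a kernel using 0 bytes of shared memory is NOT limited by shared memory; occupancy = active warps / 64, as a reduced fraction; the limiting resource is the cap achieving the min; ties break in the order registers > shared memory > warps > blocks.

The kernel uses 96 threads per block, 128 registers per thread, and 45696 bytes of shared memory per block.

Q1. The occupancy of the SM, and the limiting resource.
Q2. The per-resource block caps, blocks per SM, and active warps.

Answer: occupancy 3/16, limited by registers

registers: 2 blocks
shared memory: 2 blocks
warps: 10 blocks
blocks: 24 blocks

Answer: 2 blocks, 12 active warps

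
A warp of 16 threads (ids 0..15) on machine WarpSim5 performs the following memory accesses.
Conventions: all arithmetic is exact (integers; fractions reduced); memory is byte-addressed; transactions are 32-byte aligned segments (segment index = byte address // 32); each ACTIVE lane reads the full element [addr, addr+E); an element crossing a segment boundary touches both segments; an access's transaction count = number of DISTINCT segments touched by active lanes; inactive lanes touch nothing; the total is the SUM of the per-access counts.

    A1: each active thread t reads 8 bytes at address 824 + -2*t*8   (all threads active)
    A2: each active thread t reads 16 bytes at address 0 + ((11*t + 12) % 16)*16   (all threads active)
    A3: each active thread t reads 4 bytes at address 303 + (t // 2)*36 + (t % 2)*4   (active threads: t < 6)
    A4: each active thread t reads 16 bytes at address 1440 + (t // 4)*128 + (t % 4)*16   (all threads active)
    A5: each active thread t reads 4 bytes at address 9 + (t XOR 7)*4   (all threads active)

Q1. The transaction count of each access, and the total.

A1: 8 transactions
A2: 8 transactions
A3: 3 transactions
A4: 8 transactions
A5: 3 transactions

Answer: 8,8,3,8,3; total 30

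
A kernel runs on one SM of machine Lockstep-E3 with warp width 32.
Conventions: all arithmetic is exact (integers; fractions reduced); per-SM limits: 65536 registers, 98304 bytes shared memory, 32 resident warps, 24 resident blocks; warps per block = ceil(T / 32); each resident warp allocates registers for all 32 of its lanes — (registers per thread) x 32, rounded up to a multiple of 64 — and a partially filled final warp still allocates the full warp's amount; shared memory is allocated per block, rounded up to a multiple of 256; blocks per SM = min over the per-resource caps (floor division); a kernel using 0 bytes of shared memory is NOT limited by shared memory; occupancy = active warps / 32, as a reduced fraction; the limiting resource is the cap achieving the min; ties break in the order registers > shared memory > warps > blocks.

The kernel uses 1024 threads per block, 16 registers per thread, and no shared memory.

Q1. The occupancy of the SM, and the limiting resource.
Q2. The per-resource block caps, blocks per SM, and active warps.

Answer: occupancy 1, limited by warps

registers: 4 blocks
shared memory: no limit (kernel uses none)
warps: 1 block
blocks: 24 blocks

Answer: 1 block, 32 active warps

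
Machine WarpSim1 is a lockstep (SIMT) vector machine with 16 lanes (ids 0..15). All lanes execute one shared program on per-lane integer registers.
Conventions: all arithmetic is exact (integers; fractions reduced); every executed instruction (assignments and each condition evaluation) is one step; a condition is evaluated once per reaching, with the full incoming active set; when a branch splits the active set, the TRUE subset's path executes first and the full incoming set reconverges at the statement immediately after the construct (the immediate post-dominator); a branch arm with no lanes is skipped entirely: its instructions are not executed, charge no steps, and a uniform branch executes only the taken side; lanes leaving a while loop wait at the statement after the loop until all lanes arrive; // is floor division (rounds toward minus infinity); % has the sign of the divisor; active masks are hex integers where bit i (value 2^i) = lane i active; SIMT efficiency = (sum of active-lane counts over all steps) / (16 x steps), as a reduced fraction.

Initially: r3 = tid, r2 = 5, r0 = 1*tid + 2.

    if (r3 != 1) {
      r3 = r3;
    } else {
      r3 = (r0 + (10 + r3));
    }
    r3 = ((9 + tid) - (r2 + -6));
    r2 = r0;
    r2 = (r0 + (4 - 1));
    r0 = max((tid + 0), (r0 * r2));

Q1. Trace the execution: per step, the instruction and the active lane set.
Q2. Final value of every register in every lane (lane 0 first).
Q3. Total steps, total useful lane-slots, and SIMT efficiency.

step 0: eval (r3 != 1)               0xffff
step 1: r3 <- r3                     0xfffd
step 2: r3 <- (r0 + (10 + r3))       0x0002
step 3: r3 <- ((9 + tid) - (r2 + -6)) 0xffff
step 4: r2 <- r0                     0xffff
step 5: r2 <- (r0 + (4 - 1))         0xffff
step 6: r0 <- max((tid + 0), (r0 * r2)) 0xffff

Answer: 7 steps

r3: 10,11,12,13,14,15,16,17,18,19,20,21,22,23,24,25
r2: 5,6,7,8,9,10,11,12,13,14,15,16,17,18,19,20
r0: 10,18,28,40,54,70,88,108,130,154,180,208,238,270,304,340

steps = 7; useful = 96; efficiency = 96/112 = 6/7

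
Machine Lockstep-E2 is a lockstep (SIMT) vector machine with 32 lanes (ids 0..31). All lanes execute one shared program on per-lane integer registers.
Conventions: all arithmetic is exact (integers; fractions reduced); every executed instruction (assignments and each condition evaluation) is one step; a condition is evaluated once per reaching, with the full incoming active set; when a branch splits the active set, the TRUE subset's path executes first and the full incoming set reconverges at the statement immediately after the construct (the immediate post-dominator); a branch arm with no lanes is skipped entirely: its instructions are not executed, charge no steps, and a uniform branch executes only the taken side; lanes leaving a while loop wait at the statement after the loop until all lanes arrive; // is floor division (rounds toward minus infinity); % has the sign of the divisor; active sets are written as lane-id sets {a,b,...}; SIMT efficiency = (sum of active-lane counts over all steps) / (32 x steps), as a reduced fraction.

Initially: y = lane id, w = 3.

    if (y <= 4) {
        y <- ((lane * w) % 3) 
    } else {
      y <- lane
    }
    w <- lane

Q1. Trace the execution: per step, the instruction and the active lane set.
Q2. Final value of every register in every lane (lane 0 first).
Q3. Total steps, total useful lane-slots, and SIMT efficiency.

step 0: eval (y <= 4)                {0,1,2,3,4,5,6,7,8,9,10,11,12,13,14,15,16,17,18,19,20,21,22,23,24,25,26,27,28,29,30,31}
step 1: y <- ((lane * w) % 3)        {0,1,2,3,4}
step 2: y <- lane                    {5,6,7,8,9,10,11,12,13,14,15,16,17,18,19,20,21,22,23,24,25,26,27,28,29,30,31}
step 3: w <- lane                    {0,1,2,3,4,5,6,7,8,9,10,11,12,13,14,15,16,17,18,19,20,21,22,23,24,25,26,27,28,29,30,31}

Answer: 4 steps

y: 0,0,0,0,0,5,6,7,8,9,10,11,12,13,14,15,16,17,18,19,20,21,22,23,24,25,26,27,28,29,30,31
w: 0,1,2,3,4,5,6,7,8,9,10,11,12,13,14,15,16,17,18,19,20,21,22,23,24,25,26,27,28,29,30,31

steps = 4; useful = 96; efficiency = 96/128 = 3/4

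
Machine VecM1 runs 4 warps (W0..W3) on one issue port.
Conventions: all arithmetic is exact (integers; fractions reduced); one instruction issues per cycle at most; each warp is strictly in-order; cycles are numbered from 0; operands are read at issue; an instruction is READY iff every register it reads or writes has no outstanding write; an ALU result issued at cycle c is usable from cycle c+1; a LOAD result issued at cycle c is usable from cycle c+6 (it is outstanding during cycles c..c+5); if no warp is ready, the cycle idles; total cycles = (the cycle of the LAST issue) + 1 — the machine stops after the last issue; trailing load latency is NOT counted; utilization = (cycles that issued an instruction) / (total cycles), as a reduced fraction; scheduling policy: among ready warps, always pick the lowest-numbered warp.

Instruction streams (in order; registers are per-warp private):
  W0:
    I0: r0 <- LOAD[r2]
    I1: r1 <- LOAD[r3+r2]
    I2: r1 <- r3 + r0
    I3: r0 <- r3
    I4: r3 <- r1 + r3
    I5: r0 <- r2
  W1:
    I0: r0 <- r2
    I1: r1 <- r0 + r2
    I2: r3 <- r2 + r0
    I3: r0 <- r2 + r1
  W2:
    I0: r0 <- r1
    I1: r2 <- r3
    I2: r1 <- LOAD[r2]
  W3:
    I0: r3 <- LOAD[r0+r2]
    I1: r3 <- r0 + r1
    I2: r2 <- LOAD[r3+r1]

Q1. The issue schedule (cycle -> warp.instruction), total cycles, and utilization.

cycle 0: W0.I0
cycle 1: W0.I1
cycle 2: W1.I0
cycle 3: W1.I1
cycle 4: W1.I2
cycle 5: W1.I3
cycle 6: W2.I0
cycle 7: W0.I2
cycle 8: W0.I3
cycle 9: W0.I4
cycle 10: W0.I5
cycle 11: W2.I1
cycle 12: W2.I2
cycle 13: W3.I0
cycle 14: idle
cycle 15: idle
cycle 16: idle
cycle 17: idle
cycle 18: idle
cycle 19: W3.I1
cycle 20: W3.I2

Answer: 21 cycles, utilization 16/21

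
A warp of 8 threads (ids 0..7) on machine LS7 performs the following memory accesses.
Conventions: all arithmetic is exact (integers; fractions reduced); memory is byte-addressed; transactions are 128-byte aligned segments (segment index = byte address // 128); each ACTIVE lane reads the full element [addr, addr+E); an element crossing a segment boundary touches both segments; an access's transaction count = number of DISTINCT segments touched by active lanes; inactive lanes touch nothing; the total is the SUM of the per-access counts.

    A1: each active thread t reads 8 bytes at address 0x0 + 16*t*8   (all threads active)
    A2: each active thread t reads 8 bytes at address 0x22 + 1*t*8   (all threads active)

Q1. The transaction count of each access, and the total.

A1: 8 transactions
A2: 1 transaction

Answer: 8,1; total 9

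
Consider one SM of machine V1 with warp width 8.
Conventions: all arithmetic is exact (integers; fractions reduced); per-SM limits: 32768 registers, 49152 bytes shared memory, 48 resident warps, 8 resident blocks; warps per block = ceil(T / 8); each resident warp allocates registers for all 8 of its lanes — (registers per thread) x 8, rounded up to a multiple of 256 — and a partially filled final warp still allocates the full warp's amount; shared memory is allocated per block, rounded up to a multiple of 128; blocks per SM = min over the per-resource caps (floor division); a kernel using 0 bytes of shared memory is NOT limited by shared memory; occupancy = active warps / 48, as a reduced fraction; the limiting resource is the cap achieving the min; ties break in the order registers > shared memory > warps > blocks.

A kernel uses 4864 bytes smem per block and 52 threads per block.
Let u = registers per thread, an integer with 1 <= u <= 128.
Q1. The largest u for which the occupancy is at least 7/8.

Answer: u = 96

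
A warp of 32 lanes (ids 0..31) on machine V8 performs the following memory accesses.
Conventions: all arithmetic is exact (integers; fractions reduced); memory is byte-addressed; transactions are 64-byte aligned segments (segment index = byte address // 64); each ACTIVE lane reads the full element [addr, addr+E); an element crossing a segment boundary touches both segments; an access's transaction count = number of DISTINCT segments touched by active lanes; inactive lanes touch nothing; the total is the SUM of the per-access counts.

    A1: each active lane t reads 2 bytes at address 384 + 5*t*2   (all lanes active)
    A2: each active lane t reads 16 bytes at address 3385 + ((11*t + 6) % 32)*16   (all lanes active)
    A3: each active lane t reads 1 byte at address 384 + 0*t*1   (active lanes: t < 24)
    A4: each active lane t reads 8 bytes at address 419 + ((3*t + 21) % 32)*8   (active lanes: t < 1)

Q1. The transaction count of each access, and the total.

A1: 5 transactions
A2: 9 transactions
A3: 1 transaction
A4: 1 transaction

Answer: 5,9,1,1; total 16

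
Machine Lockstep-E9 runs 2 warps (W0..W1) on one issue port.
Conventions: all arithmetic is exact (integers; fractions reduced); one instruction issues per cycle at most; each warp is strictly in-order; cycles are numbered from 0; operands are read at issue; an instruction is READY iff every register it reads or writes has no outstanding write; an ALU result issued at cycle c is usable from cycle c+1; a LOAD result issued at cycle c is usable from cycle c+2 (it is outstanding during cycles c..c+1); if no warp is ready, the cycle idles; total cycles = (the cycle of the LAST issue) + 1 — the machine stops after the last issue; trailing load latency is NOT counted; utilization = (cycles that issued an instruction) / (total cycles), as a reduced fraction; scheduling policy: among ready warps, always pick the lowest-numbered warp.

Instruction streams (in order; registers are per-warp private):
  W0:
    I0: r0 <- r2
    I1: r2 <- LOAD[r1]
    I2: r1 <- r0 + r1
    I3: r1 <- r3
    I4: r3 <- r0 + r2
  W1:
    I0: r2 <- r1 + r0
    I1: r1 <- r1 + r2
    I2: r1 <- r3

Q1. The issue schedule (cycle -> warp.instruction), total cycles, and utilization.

cycle 0: W0.I0
cycle 1: W0.I1
cycle 2: W0.I2
cycle 3: W0.I3
cycle 4: W0.I4
cycle 5: W1.I0
cycle 6: W1.I1
cycle 7: W1.I2

Answer: 8 cycles, utilization 1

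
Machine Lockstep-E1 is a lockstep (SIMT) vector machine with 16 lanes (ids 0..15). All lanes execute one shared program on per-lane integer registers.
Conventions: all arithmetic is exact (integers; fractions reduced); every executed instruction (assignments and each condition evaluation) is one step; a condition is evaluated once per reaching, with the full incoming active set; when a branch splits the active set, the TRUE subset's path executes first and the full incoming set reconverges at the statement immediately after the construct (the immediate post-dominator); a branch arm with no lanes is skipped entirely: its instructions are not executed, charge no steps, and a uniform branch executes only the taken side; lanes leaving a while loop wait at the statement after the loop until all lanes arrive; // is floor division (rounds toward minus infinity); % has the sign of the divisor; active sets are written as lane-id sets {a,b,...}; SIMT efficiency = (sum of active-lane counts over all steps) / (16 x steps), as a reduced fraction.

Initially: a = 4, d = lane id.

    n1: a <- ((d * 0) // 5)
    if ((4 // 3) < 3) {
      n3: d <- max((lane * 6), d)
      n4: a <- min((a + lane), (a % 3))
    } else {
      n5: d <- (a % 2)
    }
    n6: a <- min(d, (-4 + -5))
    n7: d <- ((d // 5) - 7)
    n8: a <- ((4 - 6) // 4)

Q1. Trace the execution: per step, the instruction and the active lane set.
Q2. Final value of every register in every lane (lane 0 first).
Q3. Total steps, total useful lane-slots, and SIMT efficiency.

step 0: a <- ((d * 0) // 5)          {0,1,2,3,4,5,6,7,8,9,10,11,12,13,14,15}
step 1: eval ((4 // 3) < 3)          {0,1,2,3,4,5,6,7,8,9,10,11,12,13,14,15}
step 2: d <- max((lane * 6), d)      {0,1,2,3,4,5,6,7,8,9,10,11,12,13,14,15}
step 3: a <- min((a + lane), (a % 3)) {0,1,2,3,4,5,6,7,8,9,10,11,12,13,14,15}
step 4: a <- min(d, (-4 + -5))       {0,1,2,3,4,5,6,7,8,9,10,11,12,13,14,15}
step 5: d <- ((d // 5) - 7)          {0,1,2,3,4,5,6,7,8,9,10,11,12,13,14,15}
step 6: a <- ((4 - 6) // 4)          {0,1,2,3,4,5,6,7,8,9,10,11,12,13,14,15}

Answer: 7 steps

a: -1,-1,-1,-1,-1,-1,-1,-1,-1,-1,-1,-1,-1,-1,-1,-1
d: -7,-6,-5,-4,-3,-1,0,1,2,3,5,6,7,8,9,11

steps = 7; useful = 112; efficiency = 112/112 = 1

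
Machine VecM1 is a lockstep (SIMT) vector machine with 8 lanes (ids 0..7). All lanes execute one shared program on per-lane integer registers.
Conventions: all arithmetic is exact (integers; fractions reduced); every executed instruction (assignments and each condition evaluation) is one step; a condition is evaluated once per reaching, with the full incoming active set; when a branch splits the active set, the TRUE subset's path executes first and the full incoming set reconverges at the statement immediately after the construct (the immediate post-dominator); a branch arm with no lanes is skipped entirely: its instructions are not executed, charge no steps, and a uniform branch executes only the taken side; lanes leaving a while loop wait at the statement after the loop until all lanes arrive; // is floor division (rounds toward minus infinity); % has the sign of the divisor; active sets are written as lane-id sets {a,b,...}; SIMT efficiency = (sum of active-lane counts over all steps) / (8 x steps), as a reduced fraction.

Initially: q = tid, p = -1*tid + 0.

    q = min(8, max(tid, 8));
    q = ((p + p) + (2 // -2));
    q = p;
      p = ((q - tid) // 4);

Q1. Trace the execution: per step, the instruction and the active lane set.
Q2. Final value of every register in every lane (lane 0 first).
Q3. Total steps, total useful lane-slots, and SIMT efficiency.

step 0: q <- min(8, max(tid, 8))     {0,1,2,3,4,5,6,7}
step 1: q <- ((p + p) + (2 // -2))   {0,1,2,3,4,5,6,7}
step 2: q <- p                       {0,1,2,3,4,5,6,7}
step 3: p <- ((q - tid) // 4)        {0,1,2,3,4,5,6,7}

Answer: 4 steps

q: 0,-1,-2,-3,-4,-5,-6,-7
p: 0,-1,-1,-2,-2,-3,-3,-4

steps = 4; useful = 32; efficiency = 32/32 = 1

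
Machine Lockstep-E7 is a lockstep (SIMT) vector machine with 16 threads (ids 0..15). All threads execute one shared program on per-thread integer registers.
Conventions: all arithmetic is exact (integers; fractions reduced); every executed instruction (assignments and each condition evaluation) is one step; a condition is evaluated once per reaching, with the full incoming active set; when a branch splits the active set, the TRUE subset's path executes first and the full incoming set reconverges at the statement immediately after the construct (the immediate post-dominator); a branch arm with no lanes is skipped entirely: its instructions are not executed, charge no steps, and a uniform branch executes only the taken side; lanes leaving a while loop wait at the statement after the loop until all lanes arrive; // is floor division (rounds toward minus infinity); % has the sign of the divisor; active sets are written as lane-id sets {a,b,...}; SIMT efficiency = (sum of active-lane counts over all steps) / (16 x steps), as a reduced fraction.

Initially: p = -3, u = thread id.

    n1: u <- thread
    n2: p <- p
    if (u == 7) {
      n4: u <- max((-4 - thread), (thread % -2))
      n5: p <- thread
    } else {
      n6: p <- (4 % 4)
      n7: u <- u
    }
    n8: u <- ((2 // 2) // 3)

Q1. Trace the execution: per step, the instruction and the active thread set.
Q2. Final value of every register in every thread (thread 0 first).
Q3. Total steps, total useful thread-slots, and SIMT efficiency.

step 0: u <- thread                  {0,1,2,3,4,5,6,7,8,9,10,11,12,13,14,15}
step 1: p <- p                       {0,1,2,3,4,5,6,7,8,9,10,11,12,13,14,15}
step 2: eval (u == 7)                {0,1,2,3,4,5,6,7,8,9,10,11,12,13,14,15}
step 3: u <- max((-4 - thread), (thread % -2)) {7}
step 4: p <- thread                  {7}
step 5: p <- (4 % 4)                 {0,1,2,3,4,5,6,8,9,10,11,12,13,14,15}
step 6: u <- u                       {0,1,2,3,4,5,6,8,9,10,11,12,13,14,15}
step 7: u <- ((2 // 2) // 3)         {0,1,2,3,4,5,6,7,8,9,10,11,12,13,14,15}

Answer: 8 steps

p: 0,0,0,0,0,0,0,7,0,0,0,0,0,0,0,0
u: 0,0,0,0,0,0,0,0,0,0,0,0,0,0,0,0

steps = 8; useful = 96; efficiency = 96/128 = 3/4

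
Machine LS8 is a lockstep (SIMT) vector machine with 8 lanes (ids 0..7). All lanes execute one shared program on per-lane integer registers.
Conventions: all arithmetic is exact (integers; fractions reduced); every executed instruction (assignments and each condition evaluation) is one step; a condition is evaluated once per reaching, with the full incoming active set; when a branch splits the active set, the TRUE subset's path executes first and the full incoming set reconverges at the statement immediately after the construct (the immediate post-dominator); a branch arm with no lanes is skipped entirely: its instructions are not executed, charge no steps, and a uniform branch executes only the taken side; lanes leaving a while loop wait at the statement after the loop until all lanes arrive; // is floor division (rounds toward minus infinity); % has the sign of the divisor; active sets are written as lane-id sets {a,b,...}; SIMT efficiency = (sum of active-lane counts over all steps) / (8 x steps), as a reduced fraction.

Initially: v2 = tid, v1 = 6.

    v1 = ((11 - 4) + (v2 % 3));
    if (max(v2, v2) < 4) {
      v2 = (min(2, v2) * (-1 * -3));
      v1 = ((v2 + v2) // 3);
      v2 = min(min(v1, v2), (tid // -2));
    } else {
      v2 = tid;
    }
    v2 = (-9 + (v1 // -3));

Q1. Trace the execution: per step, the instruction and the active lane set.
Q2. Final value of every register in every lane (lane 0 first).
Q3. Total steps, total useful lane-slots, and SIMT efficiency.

step 0: v1 <- ((11 - 4) + (v2 % 3))  {0,1,2,3,4,5,6,7}
step 1: eval (max(v2, v2) < 4)       {0,1,2,3,4,5,6,7}
step 2: v2 <- (min(2, v2) * (-1 * -3)) {0,1,2,3}
step 3: v1 <- ((v2 + v2) // 3)       {0,1,2,3}
step 4: v2 <- min(min(v1, v2), (tid // -2)) {0,1,2,3}
step 5: v2 <- tid                    {4,5,6,7}
step 6: v2 <- (-9 + (v1 // -3))      {0,1,2,3,4,5,6,7}

Answer: 7 steps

v2: -9,-10,-11,-11,-12,-12,-12,-12
v1: 0,2,4,4,8,9,7,8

steps = 7; useful = 40; efficiency = 40/56 = 5/7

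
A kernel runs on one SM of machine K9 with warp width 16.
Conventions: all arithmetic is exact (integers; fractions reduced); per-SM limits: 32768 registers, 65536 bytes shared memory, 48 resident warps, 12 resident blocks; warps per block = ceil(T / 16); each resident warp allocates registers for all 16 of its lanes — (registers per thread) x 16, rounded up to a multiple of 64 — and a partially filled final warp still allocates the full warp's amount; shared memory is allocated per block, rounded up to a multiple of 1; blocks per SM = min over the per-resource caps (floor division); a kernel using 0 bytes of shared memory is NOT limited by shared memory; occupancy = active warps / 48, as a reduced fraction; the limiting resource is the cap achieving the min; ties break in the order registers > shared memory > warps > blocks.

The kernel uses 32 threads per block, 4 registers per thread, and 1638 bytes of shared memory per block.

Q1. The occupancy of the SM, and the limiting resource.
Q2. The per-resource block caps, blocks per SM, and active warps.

Answer: occupancy 1/2, limited by blocks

registers: 256 blocks
shared memory: 40 blocks
warps: 24 blocks
blocks: 12 blocks

Answer: 12 blocks, 24 active warps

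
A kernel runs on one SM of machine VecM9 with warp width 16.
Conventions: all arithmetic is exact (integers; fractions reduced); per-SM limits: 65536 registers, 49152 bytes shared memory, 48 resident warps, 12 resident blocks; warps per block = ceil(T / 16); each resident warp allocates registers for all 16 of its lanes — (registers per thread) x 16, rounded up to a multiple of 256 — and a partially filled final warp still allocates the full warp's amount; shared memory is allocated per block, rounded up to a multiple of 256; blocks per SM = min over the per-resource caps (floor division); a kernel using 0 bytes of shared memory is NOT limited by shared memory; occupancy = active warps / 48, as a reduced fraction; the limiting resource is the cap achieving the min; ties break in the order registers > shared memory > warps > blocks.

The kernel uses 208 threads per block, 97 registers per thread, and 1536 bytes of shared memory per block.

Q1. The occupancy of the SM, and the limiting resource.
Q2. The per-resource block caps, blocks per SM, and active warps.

Answer: occupancy 13/24, limited by registers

registers: 2 blocks
shared memory: 32 blocks
warps: 3 blocks
blocks: 12 blocks

Answer: 2 blocks, 26 active warps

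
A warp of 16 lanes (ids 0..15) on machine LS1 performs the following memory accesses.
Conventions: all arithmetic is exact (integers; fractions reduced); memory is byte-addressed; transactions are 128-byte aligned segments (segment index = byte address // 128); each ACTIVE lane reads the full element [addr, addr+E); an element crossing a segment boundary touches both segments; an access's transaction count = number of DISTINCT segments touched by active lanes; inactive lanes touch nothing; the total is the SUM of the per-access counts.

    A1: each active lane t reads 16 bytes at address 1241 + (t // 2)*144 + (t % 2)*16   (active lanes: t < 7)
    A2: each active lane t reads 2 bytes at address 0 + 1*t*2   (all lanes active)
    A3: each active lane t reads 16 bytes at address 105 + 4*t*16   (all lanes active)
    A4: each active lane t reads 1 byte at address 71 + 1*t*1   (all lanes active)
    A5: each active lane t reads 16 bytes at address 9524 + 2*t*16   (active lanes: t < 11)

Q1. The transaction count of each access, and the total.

A1: 5 transactions
A2: 1 transaction
A3: 9 transactions
A4: 1 transaction
A5: 4 transactions

Answer: 5,1,9,1,4; total 20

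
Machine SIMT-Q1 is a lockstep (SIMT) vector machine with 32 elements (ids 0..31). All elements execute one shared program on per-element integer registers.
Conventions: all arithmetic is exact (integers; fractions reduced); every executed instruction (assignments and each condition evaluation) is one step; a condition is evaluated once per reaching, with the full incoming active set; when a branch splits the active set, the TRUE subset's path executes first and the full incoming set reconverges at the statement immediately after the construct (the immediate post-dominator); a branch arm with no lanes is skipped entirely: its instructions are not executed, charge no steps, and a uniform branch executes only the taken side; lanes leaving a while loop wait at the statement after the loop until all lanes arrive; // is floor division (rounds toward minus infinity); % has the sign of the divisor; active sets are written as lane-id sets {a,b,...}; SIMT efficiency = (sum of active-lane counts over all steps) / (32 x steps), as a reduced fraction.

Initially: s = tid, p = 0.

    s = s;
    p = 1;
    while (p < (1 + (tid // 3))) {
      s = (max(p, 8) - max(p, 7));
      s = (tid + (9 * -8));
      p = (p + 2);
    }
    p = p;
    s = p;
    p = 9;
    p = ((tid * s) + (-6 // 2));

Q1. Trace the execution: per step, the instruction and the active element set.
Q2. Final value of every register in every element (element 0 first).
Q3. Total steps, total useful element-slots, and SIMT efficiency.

step 0: s <- s                       {0,1,2,3,4,5,6,7,8,9,10,11,12,13,14,15,16,17,18,19,20,21,22,23,24,25,26,27,28,29,30,31}
step 1: p <- 1                       {0,1,2,3,4,5,6,7,8,9,10,11,12,13,14,15,16,17,18,19,20,21,22,23,24,25,26,27,28,29,30,31}
step 2: eval (p < (1 + (tid // 3)))  {0,1,2,3,4,5,6,7,8,9,10,11,12,13,14,15,16,17,18,19,20,21,22,23,24,25,26,27,28,29,30,31}
step 3: s <- (max(p, 8) - max(p, 7)) {3,4,5,6,7,8,9,10,11,12,13,14,15,16,17,18,19,20,21,22,23,24,25,26,27,28,29,30,31}
step 4: s <- (tid + (9 * -8))        {3,4,5,6,7,8,9,10,11,12,13,14,15,16,17,18,19,20,21,22,23,24,25,26,27,28,29,30,31}
step 5: p <- (p + 2)                 {3,4,5,6,7,8,9,10,11,12,13,14,15,16,17,18,19,20,21,22,23,24,25,26,27,28,29,30,31}
step 6: eval (p < (1 + (tid // 3)))  {3,4,5,6,7,8,9,10,11,12,13,14,15,16,17,18,19,20,21,22,23,24,25,26,27,28,29,30,31}
step 7: s <- (max(p, 8) - max(p, 7)) {9,10,11,12,13,14,15,16,17,18,19,20,21,22,23,24,25,26,27,28,29,30,31}
step 8: s <- (tid + (9 * -8))        {9,10,11,12,13,14,15,16,17,18,19,20,21,22,23,24,25,26,27,28,29,30,31}
step 9: p <- (p + 2)                 {9,10,11,12,13,14,15,16,17,18,19,20,21,22,23,24,25,26,27,28,29,30,31}
step 10: eval (p < (1 + (tid // 3)))  {9,10,11,12,13,14,15,16,17,18,19,20,21,22,23,24,25,26,27,28,29,30,31}
step 11: s <- (max(p, 8) - max(p, 7)) {15,16,17,18,19,20,21,22,23,24,25,26,27,28,29,30,31}
step 12: s <- (tid + (9 * -8))        {15,16,17,18,19,20,21,22,23,24,25,26,27,28,29,30,31}
step 13: p <- (p + 2)                 {15,16,17,18,19,20,21,22,23,24,25,26,27,28,29,30,31}
step 14: eval (p < (1 + (tid // 3)))  {15,16,17,18,19,20,21,22,23,24,25,26,27,28,29,30,31}
step 15: s <- (max(p, 8) - max(p, 7)) {21,22,23,24,25,26,27,28,29,30,31}
step 16: s <- (tid + (9 * -8))        {21,22,23,24,25,26,27,28,29,30,31}
step 17: p <- (p + 2)                 {21,22,23,24,25,26,27,28,29,30,31}
step 18: eval (p < (1 + (tid // 3)))  {21,22,23,24,25,26,27,28,29,30,31}
step 19: s <- (max(p, 8) - max(p, 7)) {27,28,29,30,31}
step 20: s <- (tid + (9 * -8))        {27,28,29,30,31}
step 21: p <- (p + 2)                 {27,28,29,30,31}
step 22: eval (p < (1 + (tid // 3)))  {27,28,29,30,31}
step 23: p <- p                       {0,1,2,3,4,5,6,7,8,9,10,11,12,13,14,15,16,17,18,19,20,21,22,23,24,25,26,27,28,29,30,31}
step 24: s <- p                       {0,1,2,3,4,5,6,7,8,9,10,11,12,13,14,15,16,17,18,19,20,21,22,23,24,25,26,27,28,29,30,31}
step 25: p <- 9                       {0,1,2,3,4,5,6,7,8,9,10,11,12,13,14,15,16,17,18,19,20,21,22,23,24,25,26,27,28,29,30,31}
step 26: p <- ((tid * s) + (-6 // 2)) {0,1,2,3,4,5,6,7,8,9,10,11,12,13,14,15,16,17,18,19,20,21,22,23,24,25,26,27,28,29,30,31}

Answer: 27 steps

s: 1,1,1,3,3,3,3,3,3,5,5,5,5,5,5,7,7,7,7,7,7,9,9,9,9,9,9,11,11,11,11,11
p: -3,-2,-1,6,9,12,15,18,21,42,47,52,57,62,67,102,109,116,123,130,137,186,195,204,213,222,231,294,305,316,327,338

steps = 27; useful = 564; efficiency = 564/864 = 47/72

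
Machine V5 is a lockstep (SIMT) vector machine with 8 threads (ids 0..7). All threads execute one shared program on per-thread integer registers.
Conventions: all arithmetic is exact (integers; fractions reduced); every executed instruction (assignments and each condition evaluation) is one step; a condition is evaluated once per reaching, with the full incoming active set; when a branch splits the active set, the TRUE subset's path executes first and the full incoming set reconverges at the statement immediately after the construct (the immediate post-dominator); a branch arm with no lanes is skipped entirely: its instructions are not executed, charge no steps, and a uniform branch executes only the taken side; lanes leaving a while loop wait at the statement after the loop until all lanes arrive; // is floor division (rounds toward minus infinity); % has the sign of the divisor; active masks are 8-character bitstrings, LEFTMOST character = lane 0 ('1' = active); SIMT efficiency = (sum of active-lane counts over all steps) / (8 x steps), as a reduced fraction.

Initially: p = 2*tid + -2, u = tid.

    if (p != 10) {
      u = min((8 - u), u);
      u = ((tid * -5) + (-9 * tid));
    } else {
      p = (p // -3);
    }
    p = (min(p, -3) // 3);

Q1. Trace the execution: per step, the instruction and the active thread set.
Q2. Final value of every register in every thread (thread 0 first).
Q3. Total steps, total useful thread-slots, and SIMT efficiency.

step 0: eval (p != 10)               11111111
step 1: u <- min((8 - u), u)         11111101
step 2: u <- ((tid * -5) + (-9 * tid)) 11111101
step 3: p <- (p // -3)               00000010
step 4: p <- (min(p, -3) // 3)       11111111

Answer: 5 steps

p: -1,-1,-1,-1,-1,-1,-2,-1
u: 0,-14,-28,-42,-56,-70,6,-98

steps = 5; useful = 31; efficiency = 31/40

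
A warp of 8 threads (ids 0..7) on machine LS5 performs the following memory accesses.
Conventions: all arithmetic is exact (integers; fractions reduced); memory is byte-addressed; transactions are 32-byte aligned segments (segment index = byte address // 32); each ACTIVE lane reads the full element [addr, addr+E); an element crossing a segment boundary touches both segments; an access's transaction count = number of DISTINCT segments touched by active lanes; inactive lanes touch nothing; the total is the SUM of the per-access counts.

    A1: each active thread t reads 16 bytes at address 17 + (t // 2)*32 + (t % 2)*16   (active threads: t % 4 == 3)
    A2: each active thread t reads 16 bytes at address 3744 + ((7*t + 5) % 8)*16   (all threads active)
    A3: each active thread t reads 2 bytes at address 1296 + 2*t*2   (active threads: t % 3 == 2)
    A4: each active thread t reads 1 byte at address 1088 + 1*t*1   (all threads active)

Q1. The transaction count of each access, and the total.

A1: 2 transactions
A2: 4 transactions
A3: 2 transactions
A4: 1 transaction

Answer: 2,4,2,1; total 9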